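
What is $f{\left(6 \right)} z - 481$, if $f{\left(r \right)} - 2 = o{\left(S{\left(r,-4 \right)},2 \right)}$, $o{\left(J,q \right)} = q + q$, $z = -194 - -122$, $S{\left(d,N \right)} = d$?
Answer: $-913$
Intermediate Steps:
$z = -72$ ($z = -194 + 122 = -72$)
$o{\left(J,q \right)} = 2 q$
$f{\left(r \right)} = 6$ ($f{\left(r \right)} = 2 + 2 \cdot 2 = 2 + 4 = 6$)
$f{\left(6 \right)} z - 481 = 6 \left(-72\right) - 481 = -432 - 481 = -913$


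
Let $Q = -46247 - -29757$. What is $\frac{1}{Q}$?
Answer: $- \frac{1}{16490} \approx -6.0643 \cdot 10^{-5}$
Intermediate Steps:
$Q = -16490$ ($Q = -46247 + 29757 = -16490$)
$\frac{1}{Q} = \frac{1}{-16490} = - \frac{1}{16490}$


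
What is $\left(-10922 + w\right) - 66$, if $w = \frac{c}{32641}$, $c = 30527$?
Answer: $- \frac{51232683}{4663} \approx -10987.0$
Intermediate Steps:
$w = \frac{4361}{4663}$ ($w = \frac{30527}{32641} = 30527 \cdot \frac{1}{32641} = \frac{4361}{4663} \approx 0.93524$)
$\left(-10922 + w\right) - 66 = \left(-10922 + \frac{4361}{4663}\right) - 66 = - \frac{50924925}{4663} - 66 = - \frac{51232683}{4663}$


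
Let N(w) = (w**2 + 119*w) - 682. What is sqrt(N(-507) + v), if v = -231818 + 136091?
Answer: sqrt(100307) ≈ 316.71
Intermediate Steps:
N(w) = -682 + w**2 + 119*w
v = -95727
sqrt(N(-507) + v) = sqrt((-682 + (-507)**2 + 119*(-507)) - 95727) = sqrt((-682 + 257049 - 60333) - 95727) = sqrt(196034 - 95727) = sqrt(100307)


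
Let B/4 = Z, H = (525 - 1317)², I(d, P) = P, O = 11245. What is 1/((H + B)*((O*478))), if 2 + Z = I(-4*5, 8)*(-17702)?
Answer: 1/326763687120 ≈ 3.0603e-12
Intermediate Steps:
H = 627264 (H = (-792)² = 627264)
Z = -141618 (Z = -2 + 8*(-17702) = -2 - 141616 = -141618)
B = -566472 (B = 4*(-141618) = -566472)
1/((H + B)*((O*478))) = 1/((627264 - 566472)*((11245*478))) = 1/(60792*5375110) = (1/60792)*(1/5375110) = 1/326763687120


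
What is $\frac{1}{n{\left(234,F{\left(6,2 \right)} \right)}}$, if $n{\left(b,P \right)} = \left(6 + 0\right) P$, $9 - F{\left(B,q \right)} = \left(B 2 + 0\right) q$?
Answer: $- \frac{1}{90} \approx -0.011111$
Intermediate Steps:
$F{\left(B,q \right)} = 9 - 2 B q$ ($F{\left(B,q \right)} = 9 - \left(B 2 + 0\right) q = 9 - \left(2 B + 0\right) q = 9 - 2 B q$)
$n{\left(b,P \right)} = 6 P$
$\frac{1}{n{\left(234,F{\left(6,2 \right)} \right)}} = \frac{1}{6 \left(9 - 12 \cdot 2\right)} = \frac{1}{6 \left(9 - 24\right)} = \frac{1}{6 \left(-15\right)} = \frac{1}{-90} = - \frac{1}{90}$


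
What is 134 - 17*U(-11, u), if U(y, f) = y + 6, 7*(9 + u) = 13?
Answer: 219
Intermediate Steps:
u = -50/7 (u = -9 + (1/7)*13 = -9 + 13/7 = -50/7 ≈ -7.1429)
U(y, f) = 6 + y
134 - 17*U(-11, u) = 134 - 17*(6 - 11) = 134 - 17*(-5) = 134 + 85 = 219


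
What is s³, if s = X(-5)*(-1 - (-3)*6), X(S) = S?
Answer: -614125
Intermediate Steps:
s = -85 (s = -5*(-1 - (-3)*6) = -5*(-1 - 1*(-18)) = -5*(-1 + 18) = -5*17 = -85)
s³ = (-85)³ = -614125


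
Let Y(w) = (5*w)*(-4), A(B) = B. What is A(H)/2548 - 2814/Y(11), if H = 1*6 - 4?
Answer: 448157/35035 ≈ 12.792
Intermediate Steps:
H = 2 (H = 6 - 4 = 2)
Y(w) = -20*w
A(H)/2548 - 2814/Y(11) = 2/2548 - 2814/((-20*11)) = 2*(1/2548) - 2814/(-220) = 1/1274 - 2814*(-1/220) = 1/1274 + 1407/110 = 448157/35035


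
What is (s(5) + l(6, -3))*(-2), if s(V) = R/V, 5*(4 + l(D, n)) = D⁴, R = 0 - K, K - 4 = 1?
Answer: -2542/5 ≈ -508.40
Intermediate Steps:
K = 5 (K = 4 + 1 = 5)
R = -5 (R = 0 - 1*5 = 0 - 5 = -5)
l(D, n) = -4 + D⁴/5
s(V) = -5/V
(s(5) + l(6, -3))*(-2) = (-5/5 + (-4 + (⅕)*6⁴))*(-2) = (-5*⅕ + (-4 + (⅕)*1296))*(-2) = (-1 + (-4 + 1296/5))*(-2) = (-1 + 1276/5)*(-2) = (1271/5)*(-2) = -2542/5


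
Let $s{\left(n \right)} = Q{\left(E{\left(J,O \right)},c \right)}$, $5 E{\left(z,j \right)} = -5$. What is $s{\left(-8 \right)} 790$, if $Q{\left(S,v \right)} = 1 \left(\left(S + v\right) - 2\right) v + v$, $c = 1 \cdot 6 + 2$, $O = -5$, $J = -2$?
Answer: $37920$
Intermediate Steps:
$E{\left(z,j \right)} = -1$ ($E{\left(z,j \right)} = \frac{1}{5} \left(-5\right) = -1$)
$c = 8$ ($c = 6 + 2 = 8$)
$Q{\left(S,v \right)} = v + v \left(-2 + S + v\right)$ ($Q{\left(S,v \right)} = 1 \left(-2 + S + v\right) v + v = \left(-2 + S + v\right) v + v = v \left(-2 + S + v\right) + v = v + v \left(-2 + S + v\right)$)
$s{\left(n \right)} = 48$ ($s{\left(n \right)} = 8 \left(-1 - 1 + 8\right) = 8 \cdot 6 = 48$)
$s{\left(-8 \right)} 790 = 48 \cdot 790 = 37920$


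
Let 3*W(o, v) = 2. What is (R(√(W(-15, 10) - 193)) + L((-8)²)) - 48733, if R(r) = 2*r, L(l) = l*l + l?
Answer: -44573 + 2*I*√1731/3 ≈ -44573.0 + 27.737*I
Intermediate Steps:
W(o, v) = ⅔ (W(o, v) = (⅓)*2 = ⅔)
L(l) = l + l² (L(l) = l² + l = l + l²)
(R(√(W(-15, 10) - 193)) + L((-8)²)) - 48733 = (2*√(⅔ - 193) + (-8)²*(1 + (-8)²)) - 48733 = (2*√(-577/3) + 64*(1 + 64)) - 48733 = (2*(I*√1731/3) + 64*65) - 48733 = (2*I*√1731/3 + 4160) - 48733 = (4160 + 2*I*√1731/3) - 48733 = -44573 + 2*I*√1731/3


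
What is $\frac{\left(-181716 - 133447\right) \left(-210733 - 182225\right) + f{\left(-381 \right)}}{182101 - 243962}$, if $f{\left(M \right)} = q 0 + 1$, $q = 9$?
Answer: $- \frac{123845822155}{61861} \approx -2.002 \cdot 10^{6}$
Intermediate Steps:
$f{\left(M \right)} = 1$ ($f{\left(M \right)} = 9 \cdot 0 + 1 = 0 + 1 = 1$)
$\frac{\left(-181716 - 133447\right) \left(-210733 - 182225\right) + f{\left(-381 \right)}}{182101 - 243962} = \frac{\left(-181716 - 133447\right) \left(-210733 - 182225\right) + 1}{182101 - 243962} = \frac{\left(-315163\right) \left(-392958\right) + 1}{-61861} = \left(123845822154 + 1\right) \left(- \frac{1}{61861}\right) = 123845822155 \left(- \frac{1}{61861}\right) = - \frac{123845822155}{61861}$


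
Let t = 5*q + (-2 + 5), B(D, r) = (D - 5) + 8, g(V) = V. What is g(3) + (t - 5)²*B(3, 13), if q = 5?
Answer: 3177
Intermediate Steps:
B(D, r) = 3 + D (B(D, r) = (-5 + D) + 8 = 3 + D)
t = 28 (t = 5*5 + (-2 + 5) = 25 + 3 = 28)
g(3) + (t - 5)²*B(3, 13) = 3 + (28 - 5)²*(3 + 3) = 3 + 23²*6 = 3 + 529*6 = 3 + 3174 = 3177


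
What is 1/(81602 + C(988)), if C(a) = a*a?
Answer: 1/1057746 ≈ 9.4541e-7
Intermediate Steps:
C(a) = a²
1/(81602 + C(988)) = 1/(81602 + 988²) = 1/(81602 + 976144) = 1/1057746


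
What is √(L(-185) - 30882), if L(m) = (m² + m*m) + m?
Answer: √37383 ≈ 193.35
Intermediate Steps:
L(m) = m + 2*m² (L(m) = (m² + m²) + m = 2*m² + m = m + 2*m²)
√(L(-185) - 30882) = √(-185*(1 + 2*(-185)) - 30882) = √(-185*(1 - 370) - 30882) = √(-185*(-369) - 30882) = √(68265 - 30882) = √37383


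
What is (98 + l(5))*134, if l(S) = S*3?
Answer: 15142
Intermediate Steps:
l(S) = 3*S
(98 + l(5))*134 = (98 + 3*5)*134 = (98 + 15)*134 = 113*134 = 15142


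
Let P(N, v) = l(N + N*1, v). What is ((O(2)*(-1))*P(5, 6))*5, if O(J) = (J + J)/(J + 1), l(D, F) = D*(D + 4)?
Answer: -2800/3 ≈ -933.33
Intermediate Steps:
l(D, F) = D*(4 + D)
O(J) = 2*J/(1 + J) (O(J) = (2*J)/(1 + J) = 2*J/(1 + J))
P(N, v) = 2*N*(4 + 2*N) (P(N, v) = (N + N*1)*(4 + (N + N*1)) = (N + N)*(4 + (N + N)) = (2*N)*(4 + 2*N) = 2*N*(4 + 2*N))
((O(2)*(-1))*P(5, 6))*5 = (((2*2/(1 + 2))*(-1))*(4*5*(2 + 5)))*5 = (((2*2/3)*(-1))*(4*5*7))*5 = (((2*2*(⅓))*(-1))*140)*5 = (((4/3)*(-1))*140)*5 = -4/3*140*5 = -560/3*5 = -2800/3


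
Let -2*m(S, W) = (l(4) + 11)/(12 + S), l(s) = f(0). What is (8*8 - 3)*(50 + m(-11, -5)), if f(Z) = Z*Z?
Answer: 5429/2 ≈ 2714.5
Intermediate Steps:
f(Z) = Z**2
l(s) = 0 (l(s) = 0**2 = 0)
m(S, W) = -11/(2*(12 + S)) (m(S, W) = -(0 + 11)/(2*(12 + S)) = -11/(2*(12 + S)))
(8*8 - 3)*(50 + m(-11, -5)) = (8*8 - 3)*(50 - 11/(24 + 2*(-11))) = (64 - 3)*(50 - 11/(24 - 22)) = 61*(50 - 11/2) = 61*(89/2) = 5429/2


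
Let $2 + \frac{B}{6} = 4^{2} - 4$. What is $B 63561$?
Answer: $3813660$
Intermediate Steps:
$B = 60$ ($B = -12 + 6 \left(4^{2} - 4\right) = -12 + 6 \left(16 - 4\right) = -12 + 6 \cdot 12 = -12 + 72 = 60$)
$B 63561 = 60 \cdot 63561 = 3813660$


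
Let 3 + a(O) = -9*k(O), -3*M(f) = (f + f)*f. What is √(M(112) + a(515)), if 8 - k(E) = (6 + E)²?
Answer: √21910782/3 ≈ 1560.3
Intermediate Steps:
M(f) = -2*f²/3 (M(f) = -(f + f)*f/3 = -2*f*f/3 = -2*f²/3)
k(E) = 8 - (6 + E)²
a(O) = -75 + 9*(6 + O)² (a(O) = -3 - 9*(8 - (6 + O)²) = -3 + (-72 + 9*(6 + O)²) = -75 + 9*(6 + O)²)
√(M(112) + a(515)) = √(-⅔*112² + (-75 + 9*(6 + 515)²)) = √(-⅔*12544 + (-75 + 9*521²)) = √(-25088/3 + (-75 + 9*271441)) = √(-25088/3 + (-75 + 2442969)) = √(-25088/3 + 2442894) = √(7303594/3) = √21910782/3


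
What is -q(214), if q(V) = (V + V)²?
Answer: -183184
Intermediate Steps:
q(V) = 4*V² (q(V) = (2*V)² = 4*V²)
-q(214) = -4*214² = -4*45796 = -1*183184 = -183184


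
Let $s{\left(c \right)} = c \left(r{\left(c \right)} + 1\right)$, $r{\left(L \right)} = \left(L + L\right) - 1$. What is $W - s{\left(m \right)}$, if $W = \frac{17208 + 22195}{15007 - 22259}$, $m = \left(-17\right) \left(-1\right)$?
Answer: $- \frac{604437}{1036} \approx -583.43$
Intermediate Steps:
$m = 17$
$r{\left(L \right)} = -1 + 2 L$ ($r{\left(L \right)} = 2 L - 1 = -1 + 2 L$)
$s{\left(c \right)} = 2 c^{2}$ ($s{\left(c \right)} = c \left(\left(-1 + 2 c\right) + 1\right) = c 2 c = 2 c^{2}$)
$W = - \frac{5629}{1036}$ ($W = \frac{39403}{-7252} = 39403 \left(- \frac{1}{7252}\right) = - \frac{5629}{1036} \approx -5.4334$)
$W - s{\left(m \right)} = - \frac{5629}{1036} - 2 \cdot 17^{2} = - \frac{5629}{1036} - 2 \cdot 289 = - \frac{5629}{1036} - 578 = - \frac{604437}{1036}$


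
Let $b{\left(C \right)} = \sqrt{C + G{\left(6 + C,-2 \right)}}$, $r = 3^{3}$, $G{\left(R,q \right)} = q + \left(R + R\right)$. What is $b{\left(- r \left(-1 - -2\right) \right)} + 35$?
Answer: $35 + i \sqrt{71} \approx 35.0 + 8.4261 i$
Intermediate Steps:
$G{\left(R,q \right)} = q + 2 R$
$r = 27$
$b{\left(C \right)} = \sqrt{10 + 3 C}$ ($b{\left(C \right)} = \sqrt{C + \left(-2 + 2 \left(6 + C\right)\right)} = \sqrt{C + \left(-2 + \left(12 + 2 C\right)\right)} = \sqrt{C + \left(10 + 2 C\right)} = \sqrt{10 + 3 C}$)
$b{\left(- r \left(-1 - -2\right) \right)} + 35 = \sqrt{10 + 3 \left(-1\right) 27 \left(-1 - -2\right)} + 35 = \sqrt{10 + 3 \left(- 27 \left(-1 + 2\right)\right)} + 35 = \sqrt{10 + 3 \left(\left(-27\right) 1\right)} + 35 = \sqrt{10 + 3 \left(-27\right)} + 35 = \sqrt{10 - 81} + 35 = \sqrt{-71} + 35 = i \sqrt{71} + 35 = 35 + i \sqrt{71}$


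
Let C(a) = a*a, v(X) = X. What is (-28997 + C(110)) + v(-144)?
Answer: -17041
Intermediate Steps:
C(a) = a**2
(-28997 + C(110)) + v(-144) = (-28997 + 110**2) - 144 = (-28997 + 12100) - 144 = -16897 - 144 = -17041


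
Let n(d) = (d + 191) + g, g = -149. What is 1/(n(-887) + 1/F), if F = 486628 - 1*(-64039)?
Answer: -550667/465313614 ≈ -0.0011834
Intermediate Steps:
F = 550667 (F = 486628 + 64039 = 550667)
n(d) = 42 + d (n(d) = (d + 191) - 149 = (191 + d) - 149 = 42 + d)
1/(n(-887) + 1/F) = 1/((42 - 887) + 1/550667) = 1/(-845 + 1/550667) = 1/(-465313614/550667) = -550667/465313614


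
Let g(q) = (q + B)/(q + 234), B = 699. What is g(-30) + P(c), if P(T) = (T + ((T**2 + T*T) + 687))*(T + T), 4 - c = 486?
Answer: -30472043633/68 ≈ -4.4812e+8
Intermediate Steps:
g(q) = (699 + q)/(234 + q) (g(q) = (q + 699)/(q + 234) = (699 + q)/(234 + q))
c = -482 (c = 4 - 1*486 = 4 - 486 = -482)
P(T) = 2*T*(687 + T + 2*T**2) (P(T) = (T + ((T**2 + T**2) + 687))*(2*T) = (T + (2*T**2 + 687))*(2*T) = (T + (687 + 2*T**2))*(2*T) = (687 + T + 2*T**2)*(2*T) = 2*T*(687 + T + 2*T**2))
g(-30) + P(c) = (699 - 30)/(234 - 30) + 2*(-482)*(687 - 482 + 2*(-482)**2) = 669/204 + 2*(-482)*(687 - 482 + 2*232324) = (1/204)*669 + 2*(-482)*(687 - 482 + 464648) = 223/68 + 2*(-482)*464853 = 223/68 - 448118292 = -30472043633/68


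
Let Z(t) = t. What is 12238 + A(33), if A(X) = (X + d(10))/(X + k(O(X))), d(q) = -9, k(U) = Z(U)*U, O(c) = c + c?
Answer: 17904202/1463 ≈ 12238.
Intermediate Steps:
O(c) = 2*c
k(U) = U² (k(U) = U*U = U²)
A(X) = (-9 + X)/(X + 4*X²) (A(X) = (X - 9)/(X + (2*X)²) = (-9 + X)/(X + 4*X²))
12238 + A(33) = 12238 + (-9 + 33)/(33*(1 + 4*33)) = 12238 + (1/33)*24/(1 + 132) = 12238 + (1/33)*24/133 = 12238 + (1/33)*(1/133)*24 = 12238 + 8/1463 = 17904202/1463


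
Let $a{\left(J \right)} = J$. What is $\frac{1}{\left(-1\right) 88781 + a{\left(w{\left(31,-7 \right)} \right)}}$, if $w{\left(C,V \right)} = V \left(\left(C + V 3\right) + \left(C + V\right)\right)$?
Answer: $- \frac{1}{89019} \approx -1.1234 \cdot 10^{-5}$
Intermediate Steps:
$w{\left(C,V \right)} = V \left(2 C + 4 V\right)$ ($w{\left(C,V \right)} = V \left(\left(C + 3 V\right) + \left(C + V\right)\right) = V \left(2 C + 4 V\right)$)
$\frac{1}{\left(-1\right) 88781 + a{\left(w{\left(31,-7 \right)} \right)}} = \frac{1}{\left(-1\right) 88781 + 2 \left(-7\right) \left(31 + 2 \left(-7\right)\right)} = \frac{1}{-88781 + 2 \left(-7\right) \left(31 - 14\right)} = \frac{1}{-88781 + 2 \left(-7\right) 17} = \frac{1}{-88781 - 238} = \frac{1}{-89019} = - \frac{1}{89019}$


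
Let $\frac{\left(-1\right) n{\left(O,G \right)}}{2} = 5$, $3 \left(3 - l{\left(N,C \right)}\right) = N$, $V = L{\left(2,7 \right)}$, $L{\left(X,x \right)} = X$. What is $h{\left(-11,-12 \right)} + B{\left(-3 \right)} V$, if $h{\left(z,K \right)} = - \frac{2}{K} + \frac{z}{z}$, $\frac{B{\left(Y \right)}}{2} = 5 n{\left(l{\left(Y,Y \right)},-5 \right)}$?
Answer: $- \frac{1193}{6} \approx -198.83$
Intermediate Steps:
$V = 2$
$l{\left(N,C \right)} = 3 - \frac{N}{3}$
$n{\left(O,G \right)} = -10$ ($n{\left(O,G \right)} = \left(-2\right) 5 = -10$)
$B{\left(Y \right)} = -100$ ($B{\left(Y \right)} = 2 \cdot 5 \left(-10\right) = 2 \left(-50\right) = -100$)
$h{\left(z,K \right)} = 1 - \frac{2}{K}$ ($h{\left(z,K \right)} = - \frac{2}{K} + 1 = 1 - \frac{2}{K}$)
$h{\left(-11,-12 \right)} + B{\left(-3 \right)} V = \frac{-2 - 12}{-12} - 200 = \left(- \frac{1}{12}\right) \left(-14\right) - 200 = \frac{7}{6} - 200 = - \frac{1193}{6}$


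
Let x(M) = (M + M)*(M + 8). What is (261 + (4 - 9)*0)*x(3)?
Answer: 17226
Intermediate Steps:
x(M) = 2*M*(8 + M) (x(M) = (2*M)*(8 + M) = 2*M*(8 + M))
(261 + (4 - 9)*0)*x(3) = (261 + (4 - 9)*0)*(2*3*(8 + 3)) = (261 - 5*0)*(2*3*11) = (261 + 0)*66 = 261*66 = 17226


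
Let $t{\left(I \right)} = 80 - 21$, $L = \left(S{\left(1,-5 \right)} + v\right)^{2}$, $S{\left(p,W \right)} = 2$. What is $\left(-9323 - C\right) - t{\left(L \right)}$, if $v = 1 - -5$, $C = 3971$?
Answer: $-13353$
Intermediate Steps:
$v = 6$ ($v = 1 + 5 = 6$)
$L = 64$ ($L = \left(2 + 6\right)^{2} = 8^{2} = 64$)
$t{\left(I \right)} = 59$
$\left(-9323 - C\right) - t{\left(L \right)} = \left(-9323 - 3971\right) - 59 = -13294 - 59 = -13353$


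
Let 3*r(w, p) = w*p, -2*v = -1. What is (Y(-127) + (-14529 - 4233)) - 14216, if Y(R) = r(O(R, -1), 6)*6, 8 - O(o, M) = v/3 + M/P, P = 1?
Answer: -32872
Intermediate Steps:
v = ½ (v = -½*(-1) = ½ ≈ 0.50000)
O(o, M) = 47/6 - M (O(o, M) = 8 - ((½)/3 + M/1) = 8 - ((½)*(⅓) + M*1) = 8 - (⅙ + M) = 8 + (-⅙ - M) = 47/6 - M)
r(w, p) = p*w/3 (r(w, p) = (w*p)/3 = (p*w)/3 = p*w/3)
Y(R) = 106 (Y(R) = ((⅓)*6*(47/6 - 1*(-1)))*6 = ((⅓)*6*(47/6 + 1))*6 = ((⅓)*6*(53/6))*6 = (53/3)*6 = 106)
(Y(-127) + (-14529 - 4233)) - 14216 = (106 + (-14529 - 4233)) - 14216 = (106 - 18762) - 14216 = -18656 - 14216 = -32872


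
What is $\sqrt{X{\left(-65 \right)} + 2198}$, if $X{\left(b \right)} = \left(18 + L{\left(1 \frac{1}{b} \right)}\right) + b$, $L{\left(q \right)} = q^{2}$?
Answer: $\frac{2 \sqrt{2271994}}{65} \approx 46.379$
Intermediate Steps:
$X{\left(b \right)} = 18 + b + \frac{1}{b^{2}}$ ($X{\left(b \right)} = \left(18 + \left(1 \frac{1}{b}\right)^{2}\right) + b = \left(18 + \left(\frac{1}{b}\right)^{2}\right) + b = \left(18 + \frac{1}{b^{2}}\right) + b = 18 + b + \frac{1}{b^{2}}$)
$\sqrt{X{\left(-65 \right)} + 2198} = \sqrt{\left(18 - 65 + \frac{1}{4225}\right) + 2198} = \sqrt{- \frac{198574}{4225} + 2198} = \sqrt{\frac{9087976}{4225}} = \frac{2 \sqrt{2271994}}{65}$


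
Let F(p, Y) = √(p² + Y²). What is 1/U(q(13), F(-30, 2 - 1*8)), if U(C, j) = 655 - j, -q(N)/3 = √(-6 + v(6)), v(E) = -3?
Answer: 655/428089 + 6*√26/428089 ≈ 0.0016015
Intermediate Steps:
q(N) = -9*I (q(N) = -3*√(-6 - 3) = -9*I)
F(p, Y) = √(Y² + p²)
1/U(q(13), F(-30, 2 - 1*8)) = 1/(655 - √((2 - 1*8)² + (-30)²)) = 1/(655 - √((2 - 8)² + 900)) = 1/(655 - √((-6)² + 900)) = 1/(655 - √(36 + 900)) = 1/(655 - √936) = 1/(655 - 6*√26)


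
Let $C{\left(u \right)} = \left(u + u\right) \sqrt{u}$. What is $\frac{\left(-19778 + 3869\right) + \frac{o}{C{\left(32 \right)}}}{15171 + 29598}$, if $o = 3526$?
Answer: $- \frac{5303}{14923} + \frac{1763 \sqrt{2}}{11460864} \approx -0.35514$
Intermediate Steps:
$C{\left(u \right)} = 2 u^{\frac{3}{2}}$ ($C{\left(u \right)} = 2 u \sqrt{u} = 2 u^{\frac{3}{2}}$)
$\frac{\left(-19778 + 3869\right) + \frac{o}{C{\left(32 \right)}}}{15171 + 29598} = \frac{\left(-19778 + 3869\right) + \frac{3526}{2 \cdot 32^{\frac{3}{2}}}}{15171 + 29598} = \frac{-15909 + \frac{3526}{2 \cdot 128 \sqrt{2}}}{44769} = \left(-15909 + \frac{3526}{256 \sqrt{2}}\right) \frac{1}{44769} = \left(-15909 + 3526 \frac{\sqrt{2}}{512}\right) \frac{1}{44769} = \left(-15909 + \frac{1763 \sqrt{2}}{256}\right) \frac{1}{44769} = - \frac{5303}{14923} + \frac{1763 \sqrt{2}}{11460864}$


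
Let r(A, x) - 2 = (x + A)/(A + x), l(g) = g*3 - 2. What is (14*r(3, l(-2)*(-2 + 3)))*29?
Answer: 1218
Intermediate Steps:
l(g) = -2 + 3*g (l(g) = 3*g - 2 = -2 + 3*g)
r(A, x) = 3 (r(A, x) = 2 + (x + A)/(A + x) = 2 + (A + x)/(A + x) = 2 + 1 = 3)
(14*r(3, l(-2)*(-2 + 3)))*29 = (14*3)*29 = 42*29 = 1218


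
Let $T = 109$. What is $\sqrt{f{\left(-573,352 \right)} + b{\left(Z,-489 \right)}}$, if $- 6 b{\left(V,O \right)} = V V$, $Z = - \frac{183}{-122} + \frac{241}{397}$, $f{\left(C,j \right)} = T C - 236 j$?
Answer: $\frac{i \sqrt{3302898736758}}{4764} \approx 381.48 i$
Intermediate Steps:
$f{\left(C,j \right)} = - 236 j + 109 C$ ($f{\left(C,j \right)} = 109 C - 236 j = - 236 j + 109 C$)
$Z = \frac{1673}{794}$ ($Z = \left(-183\right) \left(- \frac{1}{122}\right) + 241 \cdot \frac{1}{397} = \frac{3}{2} + \frac{241}{397} = \frac{1673}{794} \approx 2.1071$)
$b{\left(V,O \right)} = - \frac{V^{2}}{6}$ ($b{\left(V,O \right)} = - \frac{V V}{6} = - \frac{V^{2}}{6}$)
$\sqrt{f{\left(-573,352 \right)} + b{\left(Z,-489 \right)}} = \sqrt{\left(\left(-236\right) 352 + 109 \left(-573\right)\right) - \frac{\left(\frac{1673}{794}\right)^{2}}{6}} = \sqrt{\left(-83072 - 62457\right) - \frac{2798929}{3782616}} = \sqrt{-145529 - \frac{2798929}{3782616}} = \sqrt{- \frac{550483122793}{3782616}} = \frac{i \sqrt{3302898736758}}{4764}$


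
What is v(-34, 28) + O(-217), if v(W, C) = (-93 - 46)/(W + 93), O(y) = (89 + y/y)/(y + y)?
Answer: -32818/12803 ≈ -2.5633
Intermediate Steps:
O(y) = 45/y (O(y) = (89 + 1)/((2*y)) = 90*(1/(2*y)) = 45/y)
v(W, C) = -139/(93 + W)
v(-34, 28) + O(-217) = -139/(93 - 34) + 45/(-217) = -139/59 + 45*(-1/217) = -139*1/59 - 45/217 = -139/59 - 45/217 = -32818/12803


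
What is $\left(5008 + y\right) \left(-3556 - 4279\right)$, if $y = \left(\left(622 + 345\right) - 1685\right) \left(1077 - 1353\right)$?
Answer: $-1591883960$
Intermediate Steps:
$y = 198168$ ($y = \left(967 - 1685\right) \left(-276\right) = \left(-718\right) \left(-276\right) = 198168$)
$\left(5008 + y\right) \left(-3556 - 4279\right) = \left(5008 + 198168\right) \left(-3556 - 4279\right) = 203176 \left(-7835\right) = -1591883960$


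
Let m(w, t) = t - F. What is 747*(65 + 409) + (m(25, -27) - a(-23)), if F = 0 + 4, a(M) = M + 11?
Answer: 354059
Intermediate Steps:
a(M) = 11 + M
F = 4
m(w, t) = -4 + t (m(w, t) = t - 1*4 = t - 4 = -4 + t)
747*(65 + 409) + (m(25, -27) - a(-23)) = 747*(65 + 409) + ((-4 - 27) - (11 - 23)) = 747*474 + (-31 - 1*(-12)) = 354078 + (-31 + 12) = 354078 - 19 = 354059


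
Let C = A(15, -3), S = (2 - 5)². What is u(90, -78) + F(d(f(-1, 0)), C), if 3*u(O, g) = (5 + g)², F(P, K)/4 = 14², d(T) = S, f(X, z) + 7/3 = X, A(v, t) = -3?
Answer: 7681/3 ≈ 2560.3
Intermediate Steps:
S = 9 (S = (-3)² = 9)
f(X, z) = -7/3 + X
d(T) = 9
C = -3
F(P, K) = 784 (F(P, K) = 4*14² = 4*196 = 784)
u(O, g) = (5 + g)²/3
u(90, -78) + F(d(f(-1, 0)), C) = (5 - 78)²/3 + 784 = (⅓)*(-73)² + 784 = (⅓)*5329 + 784 = 5329/3 + 784 = 7681/3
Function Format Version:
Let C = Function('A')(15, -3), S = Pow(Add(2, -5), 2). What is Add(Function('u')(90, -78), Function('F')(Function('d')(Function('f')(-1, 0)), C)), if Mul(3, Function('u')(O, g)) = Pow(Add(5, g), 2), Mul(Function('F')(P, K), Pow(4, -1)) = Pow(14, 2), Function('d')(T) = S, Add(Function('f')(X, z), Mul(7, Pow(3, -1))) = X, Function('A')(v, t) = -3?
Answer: Rational(7681, 3) ≈ 2560.3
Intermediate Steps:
S = 9 (S = Pow(-3, 2) = 9)
Function('f')(X, z) = Add(Rational(-7, 3), X)
Function('d')(T) = 9
C = -3
Function('F')(P, K) = 784 (Function('F')(P, K) = Mul(4, Pow(14, 2)) = Mul(4, 196) = 784)
Function('u')(O, g) = Mul(Rational(1, 3), Pow(Add(5, g), 2))
Add(Function('u')(90, -78), Function('F')(Function('d')(Function('f')(-1, 0)), C)) = Add(Mul(Rational(1, 3), Pow(Add(5, -78), 2)), 784) = Add(Mul(Rational(1, 3), Pow(-73, 2)), 784) = Add(Mul(Rational(1, 3), 5329), 784) = Add(Rational(5329, 3), 784) = Rational(7681, 3)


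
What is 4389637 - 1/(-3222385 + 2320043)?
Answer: 3960953829855/902342 ≈ 4.3896e+6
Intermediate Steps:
4389637 - 1/(-3222385 + 2320043) = 4389637 - 1/(-902342) = 4389637 - 1*(-1/902342) = 4389637 + 1/902342 = 3960953829855/902342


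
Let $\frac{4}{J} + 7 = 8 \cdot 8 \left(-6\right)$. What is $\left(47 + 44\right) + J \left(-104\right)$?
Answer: $\frac{35997}{391} \approx 92.064$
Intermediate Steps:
$J = - \frac{4}{391}$ ($J = \frac{4}{-7 + 8 \cdot 8 \left(-6\right)} = \frac{4}{-7 + 64 \left(-6\right)} = \frac{4}{-7 - 384} = \frac{4}{-391} = 4 \left(- \frac{1}{391}\right) = - \frac{4}{391} \approx -0.01023$)
$\left(47 + 44\right) + J \left(-104\right) = \left(47 + 44\right) - - \frac{416}{391} = 91 + \frac{416}{391} = \frac{35997}{391}$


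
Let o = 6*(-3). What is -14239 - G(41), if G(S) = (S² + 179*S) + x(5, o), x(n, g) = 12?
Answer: -23271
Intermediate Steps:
o = -18
G(S) = 12 + S² + 179*S (G(S) = (S² + 179*S) + 12 = 12 + S² + 179*S)
-14239 - G(41) = -14239 - (12 + 41² + 179*41) = -14239 - (12 + 1681 + 7339) = -14239 - 1*9032 = -14239 - 9032 = -23271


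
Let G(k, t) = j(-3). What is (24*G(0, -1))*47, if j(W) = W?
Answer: -3384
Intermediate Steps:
G(k, t) = -3
(24*G(0, -1))*47 = (24*(-3))*47 = -72*47 = -3384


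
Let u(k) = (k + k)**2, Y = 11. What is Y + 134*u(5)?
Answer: 13411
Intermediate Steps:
u(k) = 4*k**2 (u(k) = (2*k)**2 = 4*k**2)
Y + 134*u(5) = 11 + 134*(4*5**2) = 11 + 134*(4*25) = 11 + 134*100 = 11 + 13400 = 13411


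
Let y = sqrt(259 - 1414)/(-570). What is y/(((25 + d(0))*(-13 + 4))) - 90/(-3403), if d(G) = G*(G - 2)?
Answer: 90/3403 + I*sqrt(1155)/128250 ≈ 0.026447 + 0.00026499*I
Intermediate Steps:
d(G) = G*(-2 + G)
y = -I*sqrt(1155)/570 (y = sqrt(-1155)*(-1/570) = (I*sqrt(1155))*(-1/570) = -I*sqrt(1155)/570 ≈ -0.059623*I)
y/(((25 + d(0))*(-13 + 4))) - 90/(-3403) = (-I*sqrt(1155)/570)/(((25 + 0*(-2 + 0))*(-13 + 4))) - 90/(-3403) = (-I*sqrt(1155)/570)/(((25 + 0*(-2))*(-9))) - 90*(-1/3403) = (-I*sqrt(1155)/570)/(((25 + 0)*(-9))) + 90/3403 = (-I*sqrt(1155)/570)/((25*(-9))) + 90/3403 = -I*sqrt(1155)/570/(-225) + 90/3403 = -I*sqrt(1155)/570*(-1/225) + 90/3403 = I*sqrt(1155)/128250 + 90/3403 = 90/3403 + I*sqrt(1155)/128250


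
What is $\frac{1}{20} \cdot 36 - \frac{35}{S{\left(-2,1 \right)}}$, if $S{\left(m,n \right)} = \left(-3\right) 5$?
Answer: $\frac{62}{15} \approx 4.1333$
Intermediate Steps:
$S{\left(m,n \right)} = -15$
$\frac{1}{20} \cdot 36 - \frac{35}{S{\left(-2,1 \right)}} = \frac{1}{20} \cdot 36 - \frac{35}{-15} = \frac{1}{20} \cdot 36 - - \frac{7}{3} = \frac{9}{5} + \frac{7}{3} = \frac{62}{15}$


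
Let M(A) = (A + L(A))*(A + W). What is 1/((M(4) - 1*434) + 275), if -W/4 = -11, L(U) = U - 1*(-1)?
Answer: 1/273 ≈ 0.0036630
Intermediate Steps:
L(U) = 1 + U (L(U) = U + 1 = 1 + U)
W = 44 (W = -4*(-11) = 44)
M(A) = (1 + 2*A)*(44 + A) (M(A) = (A + (1 + A))*(A + 44) = (1 + 2*A)*(44 + A))
1/((M(4) - 1*434) + 275) = 1/(((44 + 2*4² + 89*4) - 1*434) + 275) = 1/(((44 + 2*16 + 356) - 434) + 275) = 1/(((44 + 32 + 356) - 434) + 275) = 1/((432 - 434) + 275) = 1/(-2 + 275) = 1/273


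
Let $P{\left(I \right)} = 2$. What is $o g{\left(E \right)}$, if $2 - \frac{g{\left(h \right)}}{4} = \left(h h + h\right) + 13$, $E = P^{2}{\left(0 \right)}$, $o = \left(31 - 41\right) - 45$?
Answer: $6820$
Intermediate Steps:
$o = -55$ ($o = -10 - 45 = -55$)
$E = 4$ ($E = 2^{2} = 4$)
$g{\left(h \right)} = -44 - 4 h - 4 h^{2}$ ($g{\left(h \right)} = 8 - 4 \left(\left(h h + h\right) + 13\right) = 8 - 4 \left(\left(h^{2} + h\right) + 13\right) = 8 - 4 \left(\left(h + h^{2}\right) + 13\right) = 8 - 4 \left(13 + h + h^{2}\right) = 8 - \left(52 + 4 h + 4 h^{2}\right) = -44 - 4 h - 4 h^{2}$)
$o g{\left(E \right)} = - 55 \left(-44 - 16 - 4 \cdot 4^{2}\right) = - 55 \left(-44 - 16 - 64\right) = \left(-55\right) \left(-124\right) = 6820$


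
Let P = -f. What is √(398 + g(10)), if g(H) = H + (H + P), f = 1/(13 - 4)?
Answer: √3761/3 ≈ 20.442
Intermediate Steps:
f = ⅑ (f = 1/9 = ⅑ ≈ 0.11111)
P = -⅑ (P = -1*⅑ = -⅑ ≈ -0.11111)
g(H) = -⅑ + 2*H (g(H) = H + (H - ⅑) = H + (-⅑ + H) = -⅑ + 2*H)
√(398 + g(10)) = √(398 + (-⅑ + 2*10)) = √(398 + (-⅑ + 20)) = √(398 + 179/9) = √(3761/9) = √3761/3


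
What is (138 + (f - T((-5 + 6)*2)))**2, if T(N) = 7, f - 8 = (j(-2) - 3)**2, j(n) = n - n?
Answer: 21904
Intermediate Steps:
j(n) = 0
f = 17 (f = 8 + (0 - 3)**2 = 8 + (-3)**2 = 8 + 9 = 17)
(138 + (f - T((-5 + 6)*2)))**2 = (138 + (17 - 1*7))**2 = (138 + (17 - 7))**2 = (138 + 10)**2 = 148**2 = 21904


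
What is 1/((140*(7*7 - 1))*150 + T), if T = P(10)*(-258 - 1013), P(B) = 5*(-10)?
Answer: 1/1071550 ≈ 9.3323e-7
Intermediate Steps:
P(B) = -50
T = 63550 (T = -50*(-258 - 1013) = -50*(-1271) = 63550)
1/((140*(7*7 - 1))*150 + T) = 1/((140*(7*7 - 1))*150 + 63550) = 1/((140*(49 - 1))*150 + 63550) = 1/((140*48)*150 + 63550) = 1/(6720*150 + 63550) = 1/(1008000 + 63550) = 1/1071550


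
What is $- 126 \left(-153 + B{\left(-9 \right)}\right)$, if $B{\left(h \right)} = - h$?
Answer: $18144$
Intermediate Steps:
$- 126 \left(-153 + B{\left(-9 \right)}\right) = - 126 \left(-153 - -9\right) = - 126 \left(-153 + 9\right) = \left(-126\right) \left(-144\right) = 18144$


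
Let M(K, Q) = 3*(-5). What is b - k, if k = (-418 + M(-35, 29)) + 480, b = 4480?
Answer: 4433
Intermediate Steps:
M(K, Q) = -15
k = 47 (k = (-418 - 15) + 480 = -433 + 480 = 47)
b - k = 4480 - 1*47 = 4480 - 47 = 4433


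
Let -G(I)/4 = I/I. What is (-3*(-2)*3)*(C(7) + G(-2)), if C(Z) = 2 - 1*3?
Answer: -90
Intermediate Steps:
C(Z) = -1 (C(Z) = 2 - 3 = -1)
G(I) = -4 (G(I) = -4*I/I = -4*1 = -4)
(-3*(-2)*3)*(C(7) + G(-2)) = (-3*(-2)*3)*(-1 - 4) = (6*3)*(-5) = 18*(-5) = -90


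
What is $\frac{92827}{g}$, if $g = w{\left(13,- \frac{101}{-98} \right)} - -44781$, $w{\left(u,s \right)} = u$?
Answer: $\frac{92827}{44794} \approx 2.0723$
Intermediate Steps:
$g = 44794$ ($g = 13 - -44781 = 13 + 44781 = 44794$)
$\frac{92827}{g} = \frac{92827}{44794}$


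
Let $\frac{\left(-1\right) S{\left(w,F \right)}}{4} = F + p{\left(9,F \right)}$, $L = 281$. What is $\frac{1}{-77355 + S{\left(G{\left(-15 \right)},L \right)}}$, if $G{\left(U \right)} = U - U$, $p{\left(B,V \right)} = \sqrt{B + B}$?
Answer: $- \frac{78479}{6158953153} + \frac{12 \sqrt{2}}{6158953153} \approx -1.274 \cdot 10^{-5}$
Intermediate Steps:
$p{\left(B,V \right)} = \sqrt{2} \sqrt{B}$ ($p{\left(B,V \right)} = \sqrt{2 B} = \sqrt{2} \sqrt{B}$)
$G{\left(U \right)} = 0$
$S{\left(w,F \right)} = - 12 \sqrt{2} - 4 F$ ($S{\left(w,F \right)} = - 4 \left(F + \sqrt{2} \sqrt{9}\right) = - 4 \left(F + \sqrt{2} \cdot 3\right) = - 4 \left(F + 3 \sqrt{2}\right) = - 12 \sqrt{2} - 4 F$)
$\frac{1}{-77355 + S{\left(G{\left(-15 \right)},L \right)}} = \frac{1}{-77355 - \left(1124 + 12 \sqrt{2}\right)} = \frac{1}{-78479 - 12 \sqrt{2}}$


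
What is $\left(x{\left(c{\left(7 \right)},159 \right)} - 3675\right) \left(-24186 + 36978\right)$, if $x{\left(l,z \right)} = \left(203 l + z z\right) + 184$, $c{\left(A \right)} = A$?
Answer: $296915112$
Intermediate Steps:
$x{\left(l,z \right)} = 184 + z^{2} + 203 l$ ($x{\left(l,z \right)} = \left(203 l + z^{2}\right) + 184 = \left(z^{2} + 203 l\right) + 184 = 184 + z^{2} + 203 l$)
$\left(x{\left(c{\left(7 \right)},159 \right)} - 3675\right) \left(-24186 + 36978\right) = \left(\left(184 + 159^{2} + 203 \cdot 7\right) - 3675\right) \left(-24186 + 36978\right) = \left(\left(184 + 25281 + 1421\right) - 3675\right) 12792 = \left(26886 - 3675\right) 12792 = 23211 \cdot 12792 = 296915112$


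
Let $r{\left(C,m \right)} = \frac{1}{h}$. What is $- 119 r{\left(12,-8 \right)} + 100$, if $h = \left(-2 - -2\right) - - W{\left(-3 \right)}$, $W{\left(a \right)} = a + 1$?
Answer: $\frac{319}{2} \approx 159.5$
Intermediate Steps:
$W{\left(a \right)} = 1 + a$
$h = -2$ ($h = \left(-2 - -2\right) - - (1 - 3) = \left(-2 + 2\right) - \left(-1\right) \left(-2\right) = 0 - 2 = -2$)
$r{\left(C,m \right)} = - \frac{1}{2}$ ($r{\left(C,m \right)} = \frac{1}{-2} = - \frac{1}{2}$)
$- 119 r{\left(12,-8 \right)} + 100 = \left(-119\right) \left(- \frac{1}{2}\right) + 100 = \frac{119}{2} + 100 = \frac{319}{2}$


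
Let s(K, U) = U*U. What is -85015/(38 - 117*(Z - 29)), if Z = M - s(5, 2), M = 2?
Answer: -17003/733 ≈ -23.196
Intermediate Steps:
s(K, U) = U²
Z = -2 (Z = 2 - 1*2² = 2 - 1*4 = 2 - 4 = -2)
-85015/(38 - 117*(Z - 29)) = -85015/(38 - 117*(-2 - 29)) = -85015/(38 - 117*(-31)) = -85015/(38 + 3627) = -85015/3665 = -85015*1/3665 = -17003/733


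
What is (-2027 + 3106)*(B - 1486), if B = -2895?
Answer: -4727099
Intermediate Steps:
(-2027 + 3106)*(B - 1486) = (-2027 + 3106)*(-2895 - 1486) = 1079*(-4381) = -4727099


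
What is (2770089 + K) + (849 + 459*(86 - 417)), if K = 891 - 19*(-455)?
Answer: 2628545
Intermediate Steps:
K = 9536 (K = 891 + 8645 = 9536)
(2770089 + K) + (849 + 459*(86 - 417)) = (2770089 + 9536) + (849 + 459*(86 - 417)) = 2779625 + (849 + 459*(-331)) = 2779625 + (849 - 151929) = 2779625 - 151080 = 2628545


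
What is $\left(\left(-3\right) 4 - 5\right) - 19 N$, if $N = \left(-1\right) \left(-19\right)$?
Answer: $-378$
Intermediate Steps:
$N = 19$
$\left(\left(-3\right) 4 - 5\right) - 19 N = \left(\left(-3\right) 4 - 5\right) - 361 = \left(-12 - 5\right) - 361 = -17 - 361 = -378$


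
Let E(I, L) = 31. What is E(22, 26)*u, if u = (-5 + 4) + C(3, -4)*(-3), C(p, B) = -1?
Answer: 62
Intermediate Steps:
u = 2 (u = (-5 + 4) - 1*(-3) = -1 + 3 = 2)
E(22, 26)*u = 31*2 = 62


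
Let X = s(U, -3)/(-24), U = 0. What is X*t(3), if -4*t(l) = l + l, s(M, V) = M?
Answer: 0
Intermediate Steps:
t(l) = -l/2 (t(l) = -(l + l)/4 = -l/2)
X = 0 (X = 0/(-24) = 0*(-1/24) = 0)
X*t(3) = 0*(-½*3) = 0*(-3/2) = 0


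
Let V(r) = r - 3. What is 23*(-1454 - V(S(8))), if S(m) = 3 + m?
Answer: -33626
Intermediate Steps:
V(r) = -3 + r
23*(-1454 - V(S(8))) = 23*(-1454 - (-3 + (3 + 8))) = 23*(-1454 - (-3 + 11)) = 23*(-1454 - 1*8) = 23*(-1454 - 8) = 23*(-1462) = -33626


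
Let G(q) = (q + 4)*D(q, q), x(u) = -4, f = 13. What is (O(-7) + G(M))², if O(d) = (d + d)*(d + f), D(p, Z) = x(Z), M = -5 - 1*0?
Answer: 6400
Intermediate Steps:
M = -5 (M = -5 + 0 = -5)
D(p, Z) = -4
O(d) = 2*d*(13 + d) (O(d) = (d + d)*(d + 13) = (2*d)*(13 + d) = 2*d*(13 + d))
G(q) = -16 - 4*q (G(q) = (q + 4)*(-4) = (4 + q)*(-4) = -16 - 4*q)
(O(-7) + G(M))² = (2*(-7)*(13 - 7) + (-16 - 4*(-5)))² = (2*(-7)*6 + (-16 + 20))² = (-84 + 4)² = (-80)² = 6400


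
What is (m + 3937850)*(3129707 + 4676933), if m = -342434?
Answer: 28068118362240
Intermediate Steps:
(m + 3937850)*(3129707 + 4676933) = (-342434 + 3937850)*(3129707 + 4676933) = 3595416*7806640 = 28068118362240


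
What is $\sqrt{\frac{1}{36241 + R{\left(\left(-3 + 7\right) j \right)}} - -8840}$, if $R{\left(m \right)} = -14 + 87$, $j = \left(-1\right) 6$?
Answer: $\frac{\sqrt{11657366344954}}{36314} \approx 94.021$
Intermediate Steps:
$j = -6$
$R{\left(m \right)} = 73$
$\sqrt{\frac{1}{36241 + R{\left(\left(-3 + 7\right) j \right)}} - -8840} = \sqrt{\frac{1}{36241 + 73} - -8840} = \sqrt{\frac{1}{36314} + 8840} = \sqrt{\frac{321015761}{36314}} = \frac{\sqrt{11657366344954}}{36314}$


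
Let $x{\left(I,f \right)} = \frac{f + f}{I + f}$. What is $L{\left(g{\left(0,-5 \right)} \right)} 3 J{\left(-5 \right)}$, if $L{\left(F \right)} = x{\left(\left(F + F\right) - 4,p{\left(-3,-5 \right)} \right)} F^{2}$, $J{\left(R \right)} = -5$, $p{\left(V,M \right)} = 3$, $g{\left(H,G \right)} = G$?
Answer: $\frac{2250}{11} \approx 204.55$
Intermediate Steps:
$x{\left(I,f \right)} = \frac{2 f}{I + f}$
$L{\left(F \right)} = \frac{6 F^{2}}{-1 + 2 F}$ ($L{\left(F \right)} = 2 \cdot 3 \frac{1}{\left(\left(F + F\right) - 4\right) + 3} F^{2} = 2 \cdot 3 \frac{1}{\left(2 F - 4\right) + 3} F^{2} = 2 \cdot 3 \frac{1}{\left(-4 + 2 F\right) + 3} F^{2} = 2 \cdot 3 \frac{1}{-1 + 2 F} F^{2} = \frac{6}{-1 + 2 F} F^{2} = \frac{6 F^{2}}{-1 + 2 F}$)
$L{\left(g{\left(0,-5 \right)} \right)} 3 J{\left(-5 \right)} = \frac{6 \left(-5\right)^{2}}{-1 + 2 \left(-5\right)} 3 \left(-5\right) = 6 \cdot 25 \frac{1}{-1 - 10} \cdot 3 \left(-5\right) = 6 \cdot 25 \frac{1}{-11} \cdot 3 \left(-5\right) = 6 \cdot 25 \left(- \frac{1}{11}\right) 3 \left(-5\right) = \left(- \frac{150}{11}\right) 3 \left(-5\right) = \left(- \frac{450}{11}\right) \left(-5\right) = \frac{2250}{11}$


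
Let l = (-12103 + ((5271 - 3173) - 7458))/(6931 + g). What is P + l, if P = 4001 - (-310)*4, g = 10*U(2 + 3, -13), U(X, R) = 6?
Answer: 36622368/6991 ≈ 5238.5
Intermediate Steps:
g = 60 (g = 10*6 = 60)
P = 5241 (P = 4001 - 1*(-1240) = 4001 + 1240 = 5241)
l = -17463/6991 (l = (-12103 + ((5271 - 3173) - 7458))/(6931 + 60) = (-12103 + (2098 - 7458))/6991 = (-12103 - 5360)*(1/6991) = -17463*1/6991 = -17463/6991 ≈ -2.4979)
P + l = 5241 - 17463/6991 = 36622368/6991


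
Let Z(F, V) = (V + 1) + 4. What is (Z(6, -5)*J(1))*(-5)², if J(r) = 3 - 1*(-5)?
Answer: 0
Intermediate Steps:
J(r) = 8 (J(r) = 3 + 5 = 8)
Z(F, V) = 5 + V (Z(F, V) = (1 + V) + 4 = 5 + V)
(Z(6, -5)*J(1))*(-5)² = ((5 - 5)*8)*(-5)² = (0*8)*25 = 0*25 = 0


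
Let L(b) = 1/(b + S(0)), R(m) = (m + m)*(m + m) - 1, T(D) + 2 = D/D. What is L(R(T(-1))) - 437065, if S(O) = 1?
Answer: -1748259/4 ≈ -4.3707e+5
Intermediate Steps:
T(D) = -1 (T(D) = -2 + D/D = -2 + 1 = -1)
R(m) = -1 + 4*m**2 (R(m) = (2*m)*(2*m) - 1 = 4*m**2 - 1 = -1 + 4*m**2)
L(b) = 1/(1 + b) (L(b) = 1/(b + 1) = 1/(1 + b))
L(R(T(-1))) - 437065 = 1/(1 + (-1 + 4*(-1)**2)) - 437065 = 1/(1 + (-1 + 4*1)) - 437065 = 1/(1 + (-1 + 4)) - 437065 = 1/(1 + 3) - 437065 = 1/4 - 437065 = -1748259/4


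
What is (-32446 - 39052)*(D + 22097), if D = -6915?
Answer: -1085482636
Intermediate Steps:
(-32446 - 39052)*(D + 22097) = (-32446 - 39052)*(-6915 + 22097) = -71498*15182 = -1085482636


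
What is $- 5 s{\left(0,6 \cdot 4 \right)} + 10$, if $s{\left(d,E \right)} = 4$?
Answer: $-10$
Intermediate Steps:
$- 5 s{\left(0,6 \cdot 4 \right)} + 10 = \left(-5\right) 4 + 10 = -20 + 10 = -10$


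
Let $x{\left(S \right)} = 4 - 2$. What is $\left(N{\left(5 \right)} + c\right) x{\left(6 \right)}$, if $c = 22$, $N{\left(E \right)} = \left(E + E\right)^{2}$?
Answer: $244$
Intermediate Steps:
$x{\left(S \right)} = 2$ ($x{\left(S \right)} = 4 - 2 = 2$)
$N{\left(E \right)} = 4 E^{2}$ ($N{\left(E \right)} = \left(2 E\right)^{2} = 4 E^{2}$)
$\left(N{\left(5 \right)} + c\right) x{\left(6 \right)} = \left(4 \cdot 5^{2} + 22\right) 2 = \left(4 \cdot 25 + 22\right) 2 = \left(100 + 22\right) 2 = 122 \cdot 2 = 244$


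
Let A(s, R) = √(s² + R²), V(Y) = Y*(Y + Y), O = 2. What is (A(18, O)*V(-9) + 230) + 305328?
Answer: 305558 + 324*√82 ≈ 3.0849e+5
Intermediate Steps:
V(Y) = 2*Y² (V(Y) = Y*(2*Y) = 2*Y²)
A(s, R) = √(R² + s²)
(A(18, O)*V(-9) + 230) + 305328 = (√(2² + 18²)*(2*(-9)²) + 230) + 305328 = (√(4 + 324)*(2*81) + 230) + 305328 = (√328*162 + 230) + 305328 = ((2*√82)*162 + 230) + 305328 = (324*√82 + 230) + 305328 = (230 + 324*√82) + 305328 = 305558 + 324*√82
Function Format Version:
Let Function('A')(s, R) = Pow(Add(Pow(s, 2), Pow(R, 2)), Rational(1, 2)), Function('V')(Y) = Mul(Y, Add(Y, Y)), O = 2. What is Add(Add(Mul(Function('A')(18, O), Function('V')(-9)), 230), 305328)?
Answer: Add(305558, Mul(324, Pow(82, Rational(1, 2)))) ≈ 3.0849e+5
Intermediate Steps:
Function('V')(Y) = Mul(2, Pow(Y, 2)) (Function('V')(Y) = Mul(Y, Mul(2, Y)) = Mul(2, Pow(Y, 2)))
Function('A')(s, R) = Pow(Add(Pow(R, 2), Pow(s, 2)), Rational(1, 2))
Add(Add(Mul(Function('A')(18, O), Function('V')(-9)), 230), 305328) = Add(Add(Mul(Pow(Add(Pow(2, 2), Pow(18, 2)), Rational(1, 2)), Mul(2, Pow(-9, 2))), 230), 305328) = Add(Add(Mul(Pow(Add(4, 324), Rational(1, 2)), Mul(2, 81)), 230), 305328) = Add(Add(Mul(Pow(328, Rational(1, 2)), 162), 230), 305328) = Add(Add(Mul(Mul(2, Pow(82, Rational(1, 2))), 162), 230), 305328) = Add(Add(Mul(324, Pow(82, Rational(1, 2))), 230), 305328) = Add(Add(230, Mul(324, Pow(82, Rational(1, 2)))), 305328) = Add(305558, Mul(324, Pow(82, Rational(1, 2))))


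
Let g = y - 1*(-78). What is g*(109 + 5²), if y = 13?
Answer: 12194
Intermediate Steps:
g = 91 (g = 13 - 1*(-78) = 13 + 78 = 91)
g*(109 + 5²) = 91*(109 + 5²) = 91*(109 + 25) = 91*134 = 12194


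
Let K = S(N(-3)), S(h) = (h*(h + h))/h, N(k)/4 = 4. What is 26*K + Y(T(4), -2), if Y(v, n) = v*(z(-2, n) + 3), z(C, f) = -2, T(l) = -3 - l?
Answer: 825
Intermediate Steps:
N(k) = 16 (N(k) = 4*4 = 16)
Y(v, n) = v (Y(v, n) = v*(-2 + 3) = v*1 = v)
S(h) = 2*h (S(h) = (h*(2*h))/h = (2*h**2)/h = 2*h)
K = 32 (K = 2*16 = 32)
26*K + Y(T(4), -2) = 26*32 + (-3 - 1*4) = 832 + (-3 - 4) = 832 - 7 = 825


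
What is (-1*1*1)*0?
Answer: 0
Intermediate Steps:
(-1*1*1)*0 = -1*1*0 = -1*0 = 0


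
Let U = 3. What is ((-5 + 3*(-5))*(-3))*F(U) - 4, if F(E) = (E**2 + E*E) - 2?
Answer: 956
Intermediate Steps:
F(E) = -2 + 2*E**2 (F(E) = (E**2 + E**2) - 2 = 2*E**2 - 2 = -2 + 2*E**2)
((-5 + 3*(-5))*(-3))*F(U) - 4 = ((-5 + 3*(-5))*(-3))*(-2 + 2*3**2) - 4 = ((-5 - 15)*(-3))*(-2 + 2*9) - 4 = (-20*(-3))*(-2 + 18) - 4 = 60*16 - 4 = 960 - 4 = 956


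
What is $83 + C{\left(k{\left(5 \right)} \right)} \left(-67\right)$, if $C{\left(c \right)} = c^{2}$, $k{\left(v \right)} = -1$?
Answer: $16$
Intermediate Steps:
$83 + C{\left(k{\left(5 \right)} \right)} \left(-67\right) = 83 + \left(-1\right)^{2} \left(-67\right) = 83 + 1 \left(-67\right) = 83 - 67 = 16$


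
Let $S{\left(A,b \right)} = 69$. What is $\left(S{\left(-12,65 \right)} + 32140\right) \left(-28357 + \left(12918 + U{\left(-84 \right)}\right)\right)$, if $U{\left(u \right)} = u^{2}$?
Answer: $-270008047$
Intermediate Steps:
$\left(S{\left(-12,65 \right)} + 32140\right) \left(-28357 + \left(12918 + U{\left(-84 \right)}\right)\right) = \left(69 + 32140\right) \left(-28357 + \left(12918 + \left(-84\right)^{2}\right)\right) = 32209 \left(-28357 + \left(12918 + 7056\right)\right) = 32209 \left(-28357 + 19974\right) = 32209 \left(-8383\right) = -270008047$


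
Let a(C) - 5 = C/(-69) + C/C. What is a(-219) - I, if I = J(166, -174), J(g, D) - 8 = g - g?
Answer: 27/23 ≈ 1.1739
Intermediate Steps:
a(C) = 6 - C/69 (a(C) = 5 + (C/(-69) + C/C) = 5 + (C*(-1/69) + 1) = 5 + (-C/69 + 1) = 5 + (1 - C/69) = 6 - C/69)
J(g, D) = 8 (J(g, D) = 8 + (g - g) = 8 + 0 = 8)
I = 8
a(-219) - I = (6 - 1/69*(-219)) - 1*8 = (6 + 73/23) - 8 = 211/23 - 8 = 27/23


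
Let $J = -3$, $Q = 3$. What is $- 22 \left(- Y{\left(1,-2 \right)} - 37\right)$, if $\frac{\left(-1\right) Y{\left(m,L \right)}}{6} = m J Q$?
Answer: $2002$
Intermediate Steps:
$Y{\left(m,L \right)} = 54 m$ ($Y{\left(m,L \right)} = - 6 m \left(-3\right) 3 = - 6 - 3 m 3 = - 6 \left(- 9 m\right) = 54 m$)
$- 22 \left(- Y{\left(1,-2 \right)} - 37\right) = - 22 \left(- 54 \cdot 1 - 37\right) = - 22 \left(\left(-1\right) 54 - 37\right) = - 22 \left(-54 - 37\right) = \left(-22\right) \left(-91\right) = 2002$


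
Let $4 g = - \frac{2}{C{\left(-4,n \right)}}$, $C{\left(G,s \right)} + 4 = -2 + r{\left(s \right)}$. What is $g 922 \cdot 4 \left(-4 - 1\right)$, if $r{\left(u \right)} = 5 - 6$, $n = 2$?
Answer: $- \frac{9220}{7} \approx -1317.1$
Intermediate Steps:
$r{\left(u \right)} = -1$ ($r{\left(u \right)} = 5 - 6 = -1$)
$C{\left(G,s \right)} = -7$ ($C{\left(G,s \right)} = -4 - 3 = -7$)
$g = \frac{1}{14}$ ($g = \frac{\left(-2\right) \frac{1}{-7}}{4} = \frac{\left(-2\right) \left(- \frac{1}{7}\right)}{4} = \frac{1}{4} \cdot \frac{2}{7} = \frac{1}{14} \approx 0.071429$)
$g 922 \cdot 4 \left(-4 - 1\right) = \frac{922 \cdot 4 \left(-4 - 1\right)}{14} = \frac{922 \cdot 4 \left(-5\right)}{14} = \frac{922 \left(-20\right)}{14} = \frac{1}{14} \left(-18440\right) = - \frac{9220}{7}$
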